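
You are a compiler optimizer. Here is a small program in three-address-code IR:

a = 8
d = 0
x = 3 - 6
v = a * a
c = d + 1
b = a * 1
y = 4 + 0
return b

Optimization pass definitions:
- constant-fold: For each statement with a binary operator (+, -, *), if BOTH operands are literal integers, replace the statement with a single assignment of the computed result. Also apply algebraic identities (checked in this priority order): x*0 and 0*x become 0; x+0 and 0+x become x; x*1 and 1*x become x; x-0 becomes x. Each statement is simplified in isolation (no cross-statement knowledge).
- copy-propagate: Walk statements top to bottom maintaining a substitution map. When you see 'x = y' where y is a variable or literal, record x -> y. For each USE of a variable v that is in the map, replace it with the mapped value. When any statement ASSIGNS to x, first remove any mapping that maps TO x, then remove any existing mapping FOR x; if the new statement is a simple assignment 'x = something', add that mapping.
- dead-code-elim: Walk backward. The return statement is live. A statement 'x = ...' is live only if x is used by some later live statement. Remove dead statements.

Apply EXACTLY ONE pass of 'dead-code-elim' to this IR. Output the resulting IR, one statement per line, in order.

Answer: a = 8
b = a * 1
return b

Derivation:
Applying dead-code-elim statement-by-statement:
  [8] return b  -> KEEP (return); live=['b']
  [7] y = 4 + 0  -> DEAD (y not live)
  [6] b = a * 1  -> KEEP; live=['a']
  [5] c = d + 1  -> DEAD (c not live)
  [4] v = a * a  -> DEAD (v not live)
  [3] x = 3 - 6  -> DEAD (x not live)
  [2] d = 0  -> DEAD (d not live)
  [1] a = 8  -> KEEP; live=[]
Result (3 stmts):
  a = 8
  b = a * 1
  return b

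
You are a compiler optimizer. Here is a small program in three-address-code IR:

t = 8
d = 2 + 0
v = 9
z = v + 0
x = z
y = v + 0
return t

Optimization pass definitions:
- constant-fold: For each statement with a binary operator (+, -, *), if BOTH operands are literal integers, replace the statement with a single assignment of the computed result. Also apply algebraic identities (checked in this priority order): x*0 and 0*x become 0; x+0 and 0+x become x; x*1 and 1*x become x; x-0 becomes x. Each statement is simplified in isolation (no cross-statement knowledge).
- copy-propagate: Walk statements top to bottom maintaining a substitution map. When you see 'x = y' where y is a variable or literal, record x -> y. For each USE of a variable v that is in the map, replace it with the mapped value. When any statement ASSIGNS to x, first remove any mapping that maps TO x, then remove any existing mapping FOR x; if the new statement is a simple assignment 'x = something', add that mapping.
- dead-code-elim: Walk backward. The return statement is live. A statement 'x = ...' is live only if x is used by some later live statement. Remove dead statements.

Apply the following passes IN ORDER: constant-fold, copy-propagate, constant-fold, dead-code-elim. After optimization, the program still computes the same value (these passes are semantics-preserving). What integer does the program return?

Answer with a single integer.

Answer: 8

Derivation:
Initial IR:
  t = 8
  d = 2 + 0
  v = 9
  z = v + 0
  x = z
  y = v + 0
  return t
After constant-fold (7 stmts):
  t = 8
  d = 2
  v = 9
  z = v
  x = z
  y = v
  return t
After copy-propagate (7 stmts):
  t = 8
  d = 2
  v = 9
  z = 9
  x = 9
  y = 9
  return 8
After constant-fold (7 stmts):
  t = 8
  d = 2
  v = 9
  z = 9
  x = 9
  y = 9
  return 8
After dead-code-elim (1 stmts):
  return 8
Evaluate:
  t = 8  =>  t = 8
  d = 2 + 0  =>  d = 2
  v = 9  =>  v = 9
  z = v + 0  =>  z = 9
  x = z  =>  x = 9
  y = v + 0  =>  y = 9
  return t = 8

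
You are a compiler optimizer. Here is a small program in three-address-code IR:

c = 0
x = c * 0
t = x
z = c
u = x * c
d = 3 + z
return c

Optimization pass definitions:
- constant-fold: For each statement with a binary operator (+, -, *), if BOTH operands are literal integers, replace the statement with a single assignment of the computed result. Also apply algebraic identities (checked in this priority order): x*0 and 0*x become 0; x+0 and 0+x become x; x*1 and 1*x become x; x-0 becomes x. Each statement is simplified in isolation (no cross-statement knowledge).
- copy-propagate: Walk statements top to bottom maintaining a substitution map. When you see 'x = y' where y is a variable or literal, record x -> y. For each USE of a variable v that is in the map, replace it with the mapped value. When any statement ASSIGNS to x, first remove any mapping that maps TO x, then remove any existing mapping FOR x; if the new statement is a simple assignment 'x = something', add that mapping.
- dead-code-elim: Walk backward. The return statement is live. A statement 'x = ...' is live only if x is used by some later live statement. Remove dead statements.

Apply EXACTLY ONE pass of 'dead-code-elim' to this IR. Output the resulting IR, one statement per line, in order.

Applying dead-code-elim statement-by-statement:
  [7] return c  -> KEEP (return); live=['c']
  [6] d = 3 + z  -> DEAD (d not live)
  [5] u = x * c  -> DEAD (u not live)
  [4] z = c  -> DEAD (z not live)
  [3] t = x  -> DEAD (t not live)
  [2] x = c * 0  -> DEAD (x not live)
  [1] c = 0  -> KEEP; live=[]
Result (2 stmts):
  c = 0
  return c

Answer: c = 0
return c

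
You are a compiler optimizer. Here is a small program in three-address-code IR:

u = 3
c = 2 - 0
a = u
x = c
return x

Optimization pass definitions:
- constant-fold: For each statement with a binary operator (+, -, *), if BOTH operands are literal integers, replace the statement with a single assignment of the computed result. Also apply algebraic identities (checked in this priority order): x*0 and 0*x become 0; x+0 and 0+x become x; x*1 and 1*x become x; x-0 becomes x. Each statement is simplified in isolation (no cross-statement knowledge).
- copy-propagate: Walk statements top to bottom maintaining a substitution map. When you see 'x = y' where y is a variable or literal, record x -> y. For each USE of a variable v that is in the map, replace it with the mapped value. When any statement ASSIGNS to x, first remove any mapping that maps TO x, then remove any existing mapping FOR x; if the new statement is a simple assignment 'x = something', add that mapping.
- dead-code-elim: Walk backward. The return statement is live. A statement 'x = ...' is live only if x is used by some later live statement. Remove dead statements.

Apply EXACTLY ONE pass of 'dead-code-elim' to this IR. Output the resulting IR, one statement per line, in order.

Answer: c = 2 - 0
x = c
return x

Derivation:
Applying dead-code-elim statement-by-statement:
  [5] return x  -> KEEP (return); live=['x']
  [4] x = c  -> KEEP; live=['c']
  [3] a = u  -> DEAD (a not live)
  [2] c = 2 - 0  -> KEEP; live=[]
  [1] u = 3  -> DEAD (u not live)
Result (3 stmts):
  c = 2 - 0
  x = c
  return x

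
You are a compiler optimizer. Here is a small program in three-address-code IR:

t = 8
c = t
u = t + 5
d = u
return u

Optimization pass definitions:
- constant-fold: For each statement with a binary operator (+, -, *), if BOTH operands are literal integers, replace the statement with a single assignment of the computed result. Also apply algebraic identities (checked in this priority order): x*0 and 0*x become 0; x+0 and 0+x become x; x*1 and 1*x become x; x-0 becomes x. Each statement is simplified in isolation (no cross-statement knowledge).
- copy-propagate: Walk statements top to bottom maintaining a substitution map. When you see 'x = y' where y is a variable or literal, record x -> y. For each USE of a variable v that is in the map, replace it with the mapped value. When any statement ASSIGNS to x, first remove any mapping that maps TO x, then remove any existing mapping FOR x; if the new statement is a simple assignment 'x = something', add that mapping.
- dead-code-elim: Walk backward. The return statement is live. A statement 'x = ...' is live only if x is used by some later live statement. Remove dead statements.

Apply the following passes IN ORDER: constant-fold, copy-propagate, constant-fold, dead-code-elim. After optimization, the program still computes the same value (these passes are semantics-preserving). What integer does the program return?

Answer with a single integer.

Initial IR:
  t = 8
  c = t
  u = t + 5
  d = u
  return u
After constant-fold (5 stmts):
  t = 8
  c = t
  u = t + 5
  d = u
  return u
After copy-propagate (5 stmts):
  t = 8
  c = 8
  u = 8 + 5
  d = u
  return u
After constant-fold (5 stmts):
  t = 8
  c = 8
  u = 13
  d = u
  return u
After dead-code-elim (2 stmts):
  u = 13
  return u
Evaluate:
  t = 8  =>  t = 8
  c = t  =>  c = 8
  u = t + 5  =>  u = 13
  d = u  =>  d = 13
  return u = 13

Answer: 13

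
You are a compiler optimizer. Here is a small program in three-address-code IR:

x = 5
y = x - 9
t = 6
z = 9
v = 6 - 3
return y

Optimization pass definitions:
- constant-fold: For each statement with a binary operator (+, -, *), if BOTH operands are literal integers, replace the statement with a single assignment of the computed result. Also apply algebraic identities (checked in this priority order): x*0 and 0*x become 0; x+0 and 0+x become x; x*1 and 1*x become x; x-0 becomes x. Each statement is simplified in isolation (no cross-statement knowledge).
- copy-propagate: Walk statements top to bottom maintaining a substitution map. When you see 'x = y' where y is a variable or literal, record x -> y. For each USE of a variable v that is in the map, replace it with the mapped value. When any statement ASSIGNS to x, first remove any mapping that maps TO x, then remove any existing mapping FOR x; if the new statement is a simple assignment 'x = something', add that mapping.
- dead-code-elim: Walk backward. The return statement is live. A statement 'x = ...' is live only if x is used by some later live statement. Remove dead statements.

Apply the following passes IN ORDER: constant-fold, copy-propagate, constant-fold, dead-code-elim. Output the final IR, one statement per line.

Initial IR:
  x = 5
  y = x - 9
  t = 6
  z = 9
  v = 6 - 3
  return y
After constant-fold (6 stmts):
  x = 5
  y = x - 9
  t = 6
  z = 9
  v = 3
  return y
After copy-propagate (6 stmts):
  x = 5
  y = 5 - 9
  t = 6
  z = 9
  v = 3
  return y
After constant-fold (6 stmts):
  x = 5
  y = -4
  t = 6
  z = 9
  v = 3
  return y
After dead-code-elim (2 stmts):
  y = -4
  return y

Answer: y = -4
return y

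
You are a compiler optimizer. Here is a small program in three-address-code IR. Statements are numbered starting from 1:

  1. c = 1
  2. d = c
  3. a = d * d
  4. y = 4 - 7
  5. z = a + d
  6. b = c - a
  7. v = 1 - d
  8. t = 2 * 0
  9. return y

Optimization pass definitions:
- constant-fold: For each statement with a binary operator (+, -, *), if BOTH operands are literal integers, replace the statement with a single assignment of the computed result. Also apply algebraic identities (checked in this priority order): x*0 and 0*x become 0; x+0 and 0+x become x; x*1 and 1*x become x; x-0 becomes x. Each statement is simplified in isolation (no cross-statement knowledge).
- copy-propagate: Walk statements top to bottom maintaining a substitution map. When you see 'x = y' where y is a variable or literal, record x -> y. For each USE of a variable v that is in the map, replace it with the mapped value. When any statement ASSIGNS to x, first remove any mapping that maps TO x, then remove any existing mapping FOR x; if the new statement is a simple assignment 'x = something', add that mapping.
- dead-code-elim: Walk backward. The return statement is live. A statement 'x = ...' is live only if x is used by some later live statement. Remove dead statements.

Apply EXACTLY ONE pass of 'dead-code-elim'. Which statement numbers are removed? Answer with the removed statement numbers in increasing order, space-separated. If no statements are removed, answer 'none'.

Backward liveness scan:
Stmt 1 'c = 1': DEAD (c not in live set [])
Stmt 2 'd = c': DEAD (d not in live set [])
Stmt 3 'a = d * d': DEAD (a not in live set [])
Stmt 4 'y = 4 - 7': KEEP (y is live); live-in = []
Stmt 5 'z = a + d': DEAD (z not in live set ['y'])
Stmt 6 'b = c - a': DEAD (b not in live set ['y'])
Stmt 7 'v = 1 - d': DEAD (v not in live set ['y'])
Stmt 8 't = 2 * 0': DEAD (t not in live set ['y'])
Stmt 9 'return y': KEEP (return); live-in = ['y']
Removed statement numbers: [1, 2, 3, 5, 6, 7, 8]
Surviving IR:
  y = 4 - 7
  return y

Answer: 1 2 3 5 6 7 8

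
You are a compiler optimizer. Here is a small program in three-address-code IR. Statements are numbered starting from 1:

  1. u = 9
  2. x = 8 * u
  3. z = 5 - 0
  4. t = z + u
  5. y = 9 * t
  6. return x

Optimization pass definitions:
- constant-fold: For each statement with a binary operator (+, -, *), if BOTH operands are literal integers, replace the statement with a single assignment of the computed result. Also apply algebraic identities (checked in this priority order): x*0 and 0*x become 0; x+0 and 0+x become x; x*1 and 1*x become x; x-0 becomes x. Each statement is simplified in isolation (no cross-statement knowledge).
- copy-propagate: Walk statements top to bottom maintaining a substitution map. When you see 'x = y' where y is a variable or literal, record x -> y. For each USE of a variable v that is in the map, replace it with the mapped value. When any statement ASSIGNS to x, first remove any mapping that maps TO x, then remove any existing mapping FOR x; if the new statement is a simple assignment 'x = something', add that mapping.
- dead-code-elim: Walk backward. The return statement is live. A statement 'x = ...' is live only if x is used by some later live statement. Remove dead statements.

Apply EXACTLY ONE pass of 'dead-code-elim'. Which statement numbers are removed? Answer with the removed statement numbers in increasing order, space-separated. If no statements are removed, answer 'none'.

Backward liveness scan:
Stmt 1 'u = 9': KEEP (u is live); live-in = []
Stmt 2 'x = 8 * u': KEEP (x is live); live-in = ['u']
Stmt 3 'z = 5 - 0': DEAD (z not in live set ['x'])
Stmt 4 't = z + u': DEAD (t not in live set ['x'])
Stmt 5 'y = 9 * t': DEAD (y not in live set ['x'])
Stmt 6 'return x': KEEP (return); live-in = ['x']
Removed statement numbers: [3, 4, 5]
Surviving IR:
  u = 9
  x = 8 * u
  return x

Answer: 3 4 5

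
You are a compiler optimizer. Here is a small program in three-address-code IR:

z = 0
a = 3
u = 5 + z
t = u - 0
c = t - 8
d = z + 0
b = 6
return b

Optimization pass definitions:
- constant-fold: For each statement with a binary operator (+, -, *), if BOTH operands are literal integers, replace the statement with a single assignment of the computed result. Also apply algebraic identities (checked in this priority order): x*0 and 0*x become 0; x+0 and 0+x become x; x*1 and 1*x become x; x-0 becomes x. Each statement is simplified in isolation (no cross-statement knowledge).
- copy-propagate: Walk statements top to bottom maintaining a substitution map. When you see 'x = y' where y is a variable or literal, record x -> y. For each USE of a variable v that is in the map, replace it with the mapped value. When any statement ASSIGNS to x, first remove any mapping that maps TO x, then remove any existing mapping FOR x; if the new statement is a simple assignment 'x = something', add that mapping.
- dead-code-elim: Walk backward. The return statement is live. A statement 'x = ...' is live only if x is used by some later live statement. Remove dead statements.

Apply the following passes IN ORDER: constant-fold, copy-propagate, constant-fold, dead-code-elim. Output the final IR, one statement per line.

Initial IR:
  z = 0
  a = 3
  u = 5 + z
  t = u - 0
  c = t - 8
  d = z + 0
  b = 6
  return b
After constant-fold (8 stmts):
  z = 0
  a = 3
  u = 5 + z
  t = u
  c = t - 8
  d = z
  b = 6
  return b
After copy-propagate (8 stmts):
  z = 0
  a = 3
  u = 5 + 0
  t = u
  c = u - 8
  d = 0
  b = 6
  return 6
After constant-fold (8 stmts):
  z = 0
  a = 3
  u = 5
  t = u
  c = u - 8
  d = 0
  b = 6
  return 6
After dead-code-elim (1 stmts):
  return 6

Answer: return 6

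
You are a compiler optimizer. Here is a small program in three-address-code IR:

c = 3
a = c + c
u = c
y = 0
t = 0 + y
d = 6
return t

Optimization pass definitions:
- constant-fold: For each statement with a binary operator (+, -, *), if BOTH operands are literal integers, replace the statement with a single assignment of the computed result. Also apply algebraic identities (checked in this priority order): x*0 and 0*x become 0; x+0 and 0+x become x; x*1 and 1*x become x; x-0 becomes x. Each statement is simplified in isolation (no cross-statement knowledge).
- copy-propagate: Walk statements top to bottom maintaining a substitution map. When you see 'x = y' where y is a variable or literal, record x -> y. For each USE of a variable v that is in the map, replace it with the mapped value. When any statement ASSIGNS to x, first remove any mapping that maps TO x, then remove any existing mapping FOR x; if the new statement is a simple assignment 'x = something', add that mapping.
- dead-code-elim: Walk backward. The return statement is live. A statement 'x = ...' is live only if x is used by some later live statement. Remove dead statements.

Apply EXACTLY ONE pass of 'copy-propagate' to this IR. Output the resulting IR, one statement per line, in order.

Answer: c = 3
a = 3 + 3
u = 3
y = 0
t = 0 + 0
d = 6
return t

Derivation:
Applying copy-propagate statement-by-statement:
  [1] c = 3  (unchanged)
  [2] a = c + c  -> a = 3 + 3
  [3] u = c  -> u = 3
  [4] y = 0  (unchanged)
  [5] t = 0 + y  -> t = 0 + 0
  [6] d = 6  (unchanged)
  [7] return t  (unchanged)
Result (7 stmts):
  c = 3
  a = 3 + 3
  u = 3
  y = 0
  t = 0 + 0
  d = 6
  return t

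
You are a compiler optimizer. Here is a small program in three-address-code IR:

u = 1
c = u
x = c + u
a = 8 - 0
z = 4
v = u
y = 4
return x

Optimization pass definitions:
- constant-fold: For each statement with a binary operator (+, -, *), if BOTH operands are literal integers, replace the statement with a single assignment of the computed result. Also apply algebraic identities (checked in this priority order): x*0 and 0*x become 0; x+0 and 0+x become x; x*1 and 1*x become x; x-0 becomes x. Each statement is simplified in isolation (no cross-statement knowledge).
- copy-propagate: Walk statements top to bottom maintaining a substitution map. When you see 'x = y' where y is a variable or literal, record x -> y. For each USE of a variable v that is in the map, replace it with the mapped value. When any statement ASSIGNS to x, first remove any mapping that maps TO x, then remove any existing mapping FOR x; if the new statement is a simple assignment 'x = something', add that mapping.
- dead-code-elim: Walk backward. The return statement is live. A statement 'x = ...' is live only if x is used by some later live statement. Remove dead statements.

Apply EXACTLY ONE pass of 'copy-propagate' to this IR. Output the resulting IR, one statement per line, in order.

Answer: u = 1
c = 1
x = 1 + 1
a = 8 - 0
z = 4
v = 1
y = 4
return x

Derivation:
Applying copy-propagate statement-by-statement:
  [1] u = 1  (unchanged)
  [2] c = u  -> c = 1
  [3] x = c + u  -> x = 1 + 1
  [4] a = 8 - 0  (unchanged)
  [5] z = 4  (unchanged)
  [6] v = u  -> v = 1
  [7] y = 4  (unchanged)
  [8] return x  (unchanged)
Result (8 stmts):
  u = 1
  c = 1
  x = 1 + 1
  a = 8 - 0
  z = 4
  v = 1
  y = 4
  return x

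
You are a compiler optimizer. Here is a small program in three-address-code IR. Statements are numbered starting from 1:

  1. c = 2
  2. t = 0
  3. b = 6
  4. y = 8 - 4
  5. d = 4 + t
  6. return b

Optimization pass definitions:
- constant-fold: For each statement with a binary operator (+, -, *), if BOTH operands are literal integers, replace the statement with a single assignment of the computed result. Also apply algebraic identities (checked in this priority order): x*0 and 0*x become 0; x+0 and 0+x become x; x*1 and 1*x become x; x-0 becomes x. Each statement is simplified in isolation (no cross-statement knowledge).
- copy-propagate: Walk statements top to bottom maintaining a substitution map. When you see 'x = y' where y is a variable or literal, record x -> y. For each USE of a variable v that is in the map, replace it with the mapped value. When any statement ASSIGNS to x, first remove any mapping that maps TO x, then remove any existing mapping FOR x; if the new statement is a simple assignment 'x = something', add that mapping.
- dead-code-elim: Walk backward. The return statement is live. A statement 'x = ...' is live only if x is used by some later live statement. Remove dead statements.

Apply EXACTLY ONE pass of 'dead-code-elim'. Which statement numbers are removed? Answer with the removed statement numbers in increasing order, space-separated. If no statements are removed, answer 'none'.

Backward liveness scan:
Stmt 1 'c = 2': DEAD (c not in live set [])
Stmt 2 't = 0': DEAD (t not in live set [])
Stmt 3 'b = 6': KEEP (b is live); live-in = []
Stmt 4 'y = 8 - 4': DEAD (y not in live set ['b'])
Stmt 5 'd = 4 + t': DEAD (d not in live set ['b'])
Stmt 6 'return b': KEEP (return); live-in = ['b']
Removed statement numbers: [1, 2, 4, 5]
Surviving IR:
  b = 6
  return b

Answer: 1 2 4 5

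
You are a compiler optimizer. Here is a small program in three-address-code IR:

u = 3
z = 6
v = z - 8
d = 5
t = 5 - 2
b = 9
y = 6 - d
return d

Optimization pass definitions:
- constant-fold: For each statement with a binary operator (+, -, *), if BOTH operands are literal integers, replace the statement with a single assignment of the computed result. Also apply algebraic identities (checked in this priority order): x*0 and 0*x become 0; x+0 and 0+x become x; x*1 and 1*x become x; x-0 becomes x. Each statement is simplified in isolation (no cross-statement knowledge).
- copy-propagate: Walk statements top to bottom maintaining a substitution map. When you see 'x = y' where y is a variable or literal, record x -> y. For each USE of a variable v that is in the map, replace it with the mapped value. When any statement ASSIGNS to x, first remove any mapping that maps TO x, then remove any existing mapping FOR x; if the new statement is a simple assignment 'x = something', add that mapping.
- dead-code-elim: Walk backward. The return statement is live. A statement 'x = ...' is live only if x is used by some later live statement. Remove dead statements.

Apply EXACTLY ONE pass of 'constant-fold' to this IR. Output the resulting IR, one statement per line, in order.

Answer: u = 3
z = 6
v = z - 8
d = 5
t = 3
b = 9
y = 6 - d
return d

Derivation:
Applying constant-fold statement-by-statement:
  [1] u = 3  (unchanged)
  [2] z = 6  (unchanged)
  [3] v = z - 8  (unchanged)
  [4] d = 5  (unchanged)
  [5] t = 5 - 2  -> t = 3
  [6] b = 9  (unchanged)
  [7] y = 6 - d  (unchanged)
  [8] return d  (unchanged)
Result (8 stmts):
  u = 3
  z = 6
  v = z - 8
  d = 5
  t = 3
  b = 9
  y = 6 - d
  return d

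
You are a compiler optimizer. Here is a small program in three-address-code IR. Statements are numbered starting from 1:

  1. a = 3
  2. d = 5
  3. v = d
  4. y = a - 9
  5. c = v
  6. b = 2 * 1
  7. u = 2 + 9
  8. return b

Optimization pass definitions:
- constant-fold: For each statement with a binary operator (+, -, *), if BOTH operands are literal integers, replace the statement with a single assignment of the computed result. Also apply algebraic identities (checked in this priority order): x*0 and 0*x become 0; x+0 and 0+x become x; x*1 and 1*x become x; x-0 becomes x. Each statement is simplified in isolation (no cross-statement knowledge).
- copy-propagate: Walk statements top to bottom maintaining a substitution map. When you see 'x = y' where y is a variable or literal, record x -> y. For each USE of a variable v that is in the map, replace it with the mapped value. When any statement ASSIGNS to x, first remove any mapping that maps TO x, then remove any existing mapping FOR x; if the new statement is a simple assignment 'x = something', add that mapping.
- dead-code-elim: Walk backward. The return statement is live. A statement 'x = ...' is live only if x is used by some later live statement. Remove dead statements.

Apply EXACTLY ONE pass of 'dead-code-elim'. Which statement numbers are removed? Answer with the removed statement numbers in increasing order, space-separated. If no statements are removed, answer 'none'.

Answer: 1 2 3 4 5 7

Derivation:
Backward liveness scan:
Stmt 1 'a = 3': DEAD (a not in live set [])
Stmt 2 'd = 5': DEAD (d not in live set [])
Stmt 3 'v = d': DEAD (v not in live set [])
Stmt 4 'y = a - 9': DEAD (y not in live set [])
Stmt 5 'c = v': DEAD (c not in live set [])
Stmt 6 'b = 2 * 1': KEEP (b is live); live-in = []
Stmt 7 'u = 2 + 9': DEAD (u not in live set ['b'])
Stmt 8 'return b': KEEP (return); live-in = ['b']
Removed statement numbers: [1, 2, 3, 4, 5, 7]
Surviving IR:
  b = 2 * 1
  return b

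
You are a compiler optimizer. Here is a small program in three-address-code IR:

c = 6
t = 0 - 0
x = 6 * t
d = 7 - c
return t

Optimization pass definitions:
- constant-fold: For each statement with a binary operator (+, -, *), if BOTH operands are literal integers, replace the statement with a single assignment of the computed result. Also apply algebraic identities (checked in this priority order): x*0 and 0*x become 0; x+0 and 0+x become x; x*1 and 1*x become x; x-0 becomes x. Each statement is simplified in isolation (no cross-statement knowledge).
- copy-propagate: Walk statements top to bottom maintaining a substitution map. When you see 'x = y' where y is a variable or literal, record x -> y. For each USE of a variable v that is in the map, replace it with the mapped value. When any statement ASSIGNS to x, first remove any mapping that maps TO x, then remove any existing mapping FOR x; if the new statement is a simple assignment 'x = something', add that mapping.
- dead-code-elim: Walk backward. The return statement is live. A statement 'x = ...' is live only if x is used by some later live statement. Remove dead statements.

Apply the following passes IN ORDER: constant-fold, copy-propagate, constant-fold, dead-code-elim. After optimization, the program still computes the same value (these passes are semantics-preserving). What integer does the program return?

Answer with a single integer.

Initial IR:
  c = 6
  t = 0 - 0
  x = 6 * t
  d = 7 - c
  return t
After constant-fold (5 stmts):
  c = 6
  t = 0
  x = 6 * t
  d = 7 - c
  return t
After copy-propagate (5 stmts):
  c = 6
  t = 0
  x = 6 * 0
  d = 7 - 6
  return 0
After constant-fold (5 stmts):
  c = 6
  t = 0
  x = 0
  d = 1
  return 0
After dead-code-elim (1 stmts):
  return 0
Evaluate:
  c = 6  =>  c = 6
  t = 0 - 0  =>  t = 0
  x = 6 * t  =>  x = 0
  d = 7 - c  =>  d = 1
  return t = 0

Answer: 0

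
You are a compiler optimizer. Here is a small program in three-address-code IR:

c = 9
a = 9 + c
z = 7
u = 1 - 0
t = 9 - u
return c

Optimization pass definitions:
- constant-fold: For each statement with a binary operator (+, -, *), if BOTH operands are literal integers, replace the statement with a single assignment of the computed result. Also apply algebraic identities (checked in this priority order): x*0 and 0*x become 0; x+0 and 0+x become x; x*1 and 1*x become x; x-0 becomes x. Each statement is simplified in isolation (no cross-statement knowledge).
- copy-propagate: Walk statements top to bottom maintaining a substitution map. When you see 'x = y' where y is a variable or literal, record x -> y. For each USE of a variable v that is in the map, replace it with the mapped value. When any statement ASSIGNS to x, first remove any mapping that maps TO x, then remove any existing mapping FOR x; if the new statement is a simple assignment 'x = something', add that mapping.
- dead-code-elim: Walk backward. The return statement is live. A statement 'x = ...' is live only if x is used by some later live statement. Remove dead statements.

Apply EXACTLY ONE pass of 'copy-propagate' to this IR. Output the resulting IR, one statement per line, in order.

Answer: c = 9
a = 9 + 9
z = 7
u = 1 - 0
t = 9 - u
return 9

Derivation:
Applying copy-propagate statement-by-statement:
  [1] c = 9  (unchanged)
  [2] a = 9 + c  -> a = 9 + 9
  [3] z = 7  (unchanged)
  [4] u = 1 - 0  (unchanged)
  [5] t = 9 - u  (unchanged)
  [6] return c  -> return 9
Result (6 stmts):
  c = 9
  a = 9 + 9
  z = 7
  u = 1 - 0
  t = 9 - u
  return 9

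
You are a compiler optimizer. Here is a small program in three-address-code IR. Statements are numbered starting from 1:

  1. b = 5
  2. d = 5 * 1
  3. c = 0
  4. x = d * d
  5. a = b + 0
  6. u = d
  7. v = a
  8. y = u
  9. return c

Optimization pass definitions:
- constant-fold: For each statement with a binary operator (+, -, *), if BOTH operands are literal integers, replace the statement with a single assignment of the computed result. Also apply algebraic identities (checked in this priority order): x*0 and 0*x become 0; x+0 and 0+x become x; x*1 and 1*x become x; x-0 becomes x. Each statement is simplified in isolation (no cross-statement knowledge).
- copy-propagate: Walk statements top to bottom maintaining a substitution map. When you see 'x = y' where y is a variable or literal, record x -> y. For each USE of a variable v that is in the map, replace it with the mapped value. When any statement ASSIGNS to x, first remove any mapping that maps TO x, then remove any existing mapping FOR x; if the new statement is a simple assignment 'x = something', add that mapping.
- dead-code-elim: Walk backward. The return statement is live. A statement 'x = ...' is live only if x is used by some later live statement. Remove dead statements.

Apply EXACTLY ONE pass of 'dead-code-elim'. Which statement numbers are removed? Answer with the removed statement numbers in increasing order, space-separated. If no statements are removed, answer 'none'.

Backward liveness scan:
Stmt 1 'b = 5': DEAD (b not in live set [])
Stmt 2 'd = 5 * 1': DEAD (d not in live set [])
Stmt 3 'c = 0': KEEP (c is live); live-in = []
Stmt 4 'x = d * d': DEAD (x not in live set ['c'])
Stmt 5 'a = b + 0': DEAD (a not in live set ['c'])
Stmt 6 'u = d': DEAD (u not in live set ['c'])
Stmt 7 'v = a': DEAD (v not in live set ['c'])
Stmt 8 'y = u': DEAD (y not in live set ['c'])
Stmt 9 'return c': KEEP (return); live-in = ['c']
Removed statement numbers: [1, 2, 4, 5, 6, 7, 8]
Surviving IR:
  c = 0
  return c

Answer: 1 2 4 5 6 7 8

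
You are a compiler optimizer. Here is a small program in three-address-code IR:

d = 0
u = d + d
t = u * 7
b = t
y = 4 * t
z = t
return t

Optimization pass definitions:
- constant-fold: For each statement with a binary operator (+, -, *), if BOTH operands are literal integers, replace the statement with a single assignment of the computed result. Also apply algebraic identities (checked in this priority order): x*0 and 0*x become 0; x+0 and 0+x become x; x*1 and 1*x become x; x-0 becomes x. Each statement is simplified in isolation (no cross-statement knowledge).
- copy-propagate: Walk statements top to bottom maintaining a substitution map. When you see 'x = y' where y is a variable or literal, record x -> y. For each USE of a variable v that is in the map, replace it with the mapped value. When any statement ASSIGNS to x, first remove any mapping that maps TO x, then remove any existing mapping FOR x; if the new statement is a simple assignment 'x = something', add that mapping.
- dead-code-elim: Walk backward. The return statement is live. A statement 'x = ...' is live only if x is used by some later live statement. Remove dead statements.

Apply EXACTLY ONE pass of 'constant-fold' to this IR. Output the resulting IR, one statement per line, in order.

Answer: d = 0
u = d + d
t = u * 7
b = t
y = 4 * t
z = t
return t

Derivation:
Applying constant-fold statement-by-statement:
  [1] d = 0  (unchanged)
  [2] u = d + d  (unchanged)
  [3] t = u * 7  (unchanged)
  [4] b = t  (unchanged)
  [5] y = 4 * t  (unchanged)
  [6] z = t  (unchanged)
  [7] return t  (unchanged)
Result (7 stmts):
  d = 0
  u = d + d
  t = u * 7
  b = t
  y = 4 * t
  z = t
  return t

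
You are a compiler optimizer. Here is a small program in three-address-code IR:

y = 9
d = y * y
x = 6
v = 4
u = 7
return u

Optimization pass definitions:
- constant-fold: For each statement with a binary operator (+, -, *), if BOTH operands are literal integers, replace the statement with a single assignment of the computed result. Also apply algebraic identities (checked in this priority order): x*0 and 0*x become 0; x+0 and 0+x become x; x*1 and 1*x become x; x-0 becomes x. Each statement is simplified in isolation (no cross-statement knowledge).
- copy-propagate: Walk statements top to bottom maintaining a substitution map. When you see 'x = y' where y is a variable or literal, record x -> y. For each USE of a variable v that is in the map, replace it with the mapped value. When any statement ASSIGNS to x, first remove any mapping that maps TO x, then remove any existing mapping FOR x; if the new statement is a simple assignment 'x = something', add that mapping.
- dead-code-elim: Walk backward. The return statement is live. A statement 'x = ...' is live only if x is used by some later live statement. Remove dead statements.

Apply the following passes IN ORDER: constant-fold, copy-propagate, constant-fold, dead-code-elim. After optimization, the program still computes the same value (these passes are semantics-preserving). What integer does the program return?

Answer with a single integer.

Answer: 7

Derivation:
Initial IR:
  y = 9
  d = y * y
  x = 6
  v = 4
  u = 7
  return u
After constant-fold (6 stmts):
  y = 9
  d = y * y
  x = 6
  v = 4
  u = 7
  return u
After copy-propagate (6 stmts):
  y = 9
  d = 9 * 9
  x = 6
  v = 4
  u = 7
  return 7
After constant-fold (6 stmts):
  y = 9
  d = 81
  x = 6
  v = 4
  u = 7
  return 7
After dead-code-elim (1 stmts):
  return 7
Evaluate:
  y = 9  =>  y = 9
  d = y * y  =>  d = 81
  x = 6  =>  x = 6
  v = 4  =>  v = 4
  u = 7  =>  u = 7
  return u = 7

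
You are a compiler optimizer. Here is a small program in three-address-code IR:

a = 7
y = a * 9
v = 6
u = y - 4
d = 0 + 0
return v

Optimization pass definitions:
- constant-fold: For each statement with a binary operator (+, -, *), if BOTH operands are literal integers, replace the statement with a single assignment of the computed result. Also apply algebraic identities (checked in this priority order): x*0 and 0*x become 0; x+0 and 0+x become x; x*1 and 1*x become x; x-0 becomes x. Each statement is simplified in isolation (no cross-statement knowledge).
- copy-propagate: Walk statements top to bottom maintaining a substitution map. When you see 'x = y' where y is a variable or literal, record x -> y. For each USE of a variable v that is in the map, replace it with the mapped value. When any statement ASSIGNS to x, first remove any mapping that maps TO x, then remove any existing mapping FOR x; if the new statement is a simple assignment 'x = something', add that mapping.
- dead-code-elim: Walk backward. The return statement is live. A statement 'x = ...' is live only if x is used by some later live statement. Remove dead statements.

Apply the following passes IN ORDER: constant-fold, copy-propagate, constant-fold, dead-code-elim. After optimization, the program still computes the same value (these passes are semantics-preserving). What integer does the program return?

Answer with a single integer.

Initial IR:
  a = 7
  y = a * 9
  v = 6
  u = y - 4
  d = 0 + 0
  return v
After constant-fold (6 stmts):
  a = 7
  y = a * 9
  v = 6
  u = y - 4
  d = 0
  return v
After copy-propagate (6 stmts):
  a = 7
  y = 7 * 9
  v = 6
  u = y - 4
  d = 0
  return 6
After constant-fold (6 stmts):
  a = 7
  y = 63
  v = 6
  u = y - 4
  d = 0
  return 6
After dead-code-elim (1 stmts):
  return 6
Evaluate:
  a = 7  =>  a = 7
  y = a * 9  =>  y = 63
  v = 6  =>  v = 6
  u = y - 4  =>  u = 59
  d = 0 + 0  =>  d = 0
  return v = 6

Answer: 6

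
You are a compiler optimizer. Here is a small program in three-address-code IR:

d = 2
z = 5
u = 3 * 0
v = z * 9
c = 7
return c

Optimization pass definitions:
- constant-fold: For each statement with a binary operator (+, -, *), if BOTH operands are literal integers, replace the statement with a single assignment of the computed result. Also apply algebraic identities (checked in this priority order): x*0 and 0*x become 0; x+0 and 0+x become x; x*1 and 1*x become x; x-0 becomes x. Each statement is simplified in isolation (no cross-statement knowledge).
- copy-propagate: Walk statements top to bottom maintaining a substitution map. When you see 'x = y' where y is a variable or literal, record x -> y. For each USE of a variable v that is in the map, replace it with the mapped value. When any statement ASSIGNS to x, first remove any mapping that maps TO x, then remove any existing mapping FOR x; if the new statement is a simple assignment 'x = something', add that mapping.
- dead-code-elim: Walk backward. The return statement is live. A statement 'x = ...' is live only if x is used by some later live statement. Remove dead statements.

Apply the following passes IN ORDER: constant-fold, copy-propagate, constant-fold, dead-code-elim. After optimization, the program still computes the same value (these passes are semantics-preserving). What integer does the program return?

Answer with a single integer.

Initial IR:
  d = 2
  z = 5
  u = 3 * 0
  v = z * 9
  c = 7
  return c
After constant-fold (6 stmts):
  d = 2
  z = 5
  u = 0
  v = z * 9
  c = 7
  return c
After copy-propagate (6 stmts):
  d = 2
  z = 5
  u = 0
  v = 5 * 9
  c = 7
  return 7
After constant-fold (6 stmts):
  d = 2
  z = 5
  u = 0
  v = 45
  c = 7
  return 7
After dead-code-elim (1 stmts):
  return 7
Evaluate:
  d = 2  =>  d = 2
  z = 5  =>  z = 5
  u = 3 * 0  =>  u = 0
  v = z * 9  =>  v = 45
  c = 7  =>  c = 7
  return c = 7

Answer: 7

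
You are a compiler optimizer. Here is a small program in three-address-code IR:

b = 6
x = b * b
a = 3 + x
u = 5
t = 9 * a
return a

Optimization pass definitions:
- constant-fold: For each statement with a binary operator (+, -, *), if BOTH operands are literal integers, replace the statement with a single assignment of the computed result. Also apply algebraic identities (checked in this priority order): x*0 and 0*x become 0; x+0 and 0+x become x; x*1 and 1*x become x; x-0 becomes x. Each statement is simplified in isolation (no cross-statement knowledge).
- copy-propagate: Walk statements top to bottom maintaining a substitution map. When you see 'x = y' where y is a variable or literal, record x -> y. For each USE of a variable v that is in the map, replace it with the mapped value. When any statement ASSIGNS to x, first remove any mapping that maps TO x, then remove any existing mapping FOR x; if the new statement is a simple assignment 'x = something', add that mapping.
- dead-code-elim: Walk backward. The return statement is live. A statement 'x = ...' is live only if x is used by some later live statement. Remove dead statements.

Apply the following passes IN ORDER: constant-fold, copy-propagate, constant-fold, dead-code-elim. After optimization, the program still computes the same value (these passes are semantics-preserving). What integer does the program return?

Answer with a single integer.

Answer: 39

Derivation:
Initial IR:
  b = 6
  x = b * b
  a = 3 + x
  u = 5
  t = 9 * a
  return a
After constant-fold (6 stmts):
  b = 6
  x = b * b
  a = 3 + x
  u = 5
  t = 9 * a
  return a
After copy-propagate (6 stmts):
  b = 6
  x = 6 * 6
  a = 3 + x
  u = 5
  t = 9 * a
  return a
After constant-fold (6 stmts):
  b = 6
  x = 36
  a = 3 + x
  u = 5
  t = 9 * a
  return a
After dead-code-elim (3 stmts):
  x = 36
  a = 3 + x
  return a
Evaluate:
  b = 6  =>  b = 6
  x = b * b  =>  x = 36
  a = 3 + x  =>  a = 39
  u = 5  =>  u = 5
  t = 9 * a  =>  t = 351
  return a = 39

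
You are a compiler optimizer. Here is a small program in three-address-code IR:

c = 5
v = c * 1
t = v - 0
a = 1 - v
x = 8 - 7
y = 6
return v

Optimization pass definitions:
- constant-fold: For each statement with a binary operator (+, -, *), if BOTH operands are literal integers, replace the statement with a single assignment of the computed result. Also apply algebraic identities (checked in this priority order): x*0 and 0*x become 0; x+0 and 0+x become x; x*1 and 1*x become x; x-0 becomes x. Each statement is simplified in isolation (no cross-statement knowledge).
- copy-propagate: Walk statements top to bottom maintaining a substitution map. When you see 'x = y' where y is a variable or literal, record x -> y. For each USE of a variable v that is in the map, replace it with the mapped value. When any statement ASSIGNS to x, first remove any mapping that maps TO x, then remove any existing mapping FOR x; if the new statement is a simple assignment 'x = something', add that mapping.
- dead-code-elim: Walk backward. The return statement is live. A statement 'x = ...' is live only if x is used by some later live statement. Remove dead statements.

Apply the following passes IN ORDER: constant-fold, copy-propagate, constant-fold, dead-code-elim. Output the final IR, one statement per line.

Initial IR:
  c = 5
  v = c * 1
  t = v - 0
  a = 1 - v
  x = 8 - 7
  y = 6
  return v
After constant-fold (7 stmts):
  c = 5
  v = c
  t = v
  a = 1 - v
  x = 1
  y = 6
  return v
After copy-propagate (7 stmts):
  c = 5
  v = 5
  t = 5
  a = 1 - 5
  x = 1
  y = 6
  return 5
After constant-fold (7 stmts):
  c = 5
  v = 5
  t = 5
  a = -4
  x = 1
  y = 6
  return 5
After dead-code-elim (1 stmts):
  return 5

Answer: return 5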